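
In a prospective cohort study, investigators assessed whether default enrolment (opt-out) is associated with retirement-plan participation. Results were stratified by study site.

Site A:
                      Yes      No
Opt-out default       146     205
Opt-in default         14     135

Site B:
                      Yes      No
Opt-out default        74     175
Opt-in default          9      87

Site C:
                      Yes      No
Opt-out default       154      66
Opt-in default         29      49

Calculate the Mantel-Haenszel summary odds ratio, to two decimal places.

OR_MH = Σ(aᵢdᵢ/nᵢ) / Σ(bᵢcᵢ/nᵢ), where nᵢ is the stratum total.
Stratum 1 (Site A): n = 500; a·d/n = 146·135/500 = 39.4200; b·c/n = 205·14/500 = 5.7400
Stratum 2 (Site B): n = 345; a·d/n = 74·87/345 = 18.6609; b·c/n = 175·9/345 = 4.5652
Stratum 3 (Site C): n = 298; a·d/n = 154·49/298 = 25.3221; b·c/n = 66·29/298 = 6.4228
OR_MH = (39.4200 + 18.6609 + 25.3221) / (5.7400 + 4.5652 + 6.4228) = 83.4030 / 16.7280 = 4.98582

4.99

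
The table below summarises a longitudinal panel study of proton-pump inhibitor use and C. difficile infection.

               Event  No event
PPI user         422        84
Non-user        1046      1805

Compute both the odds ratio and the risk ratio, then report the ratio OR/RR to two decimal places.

3.81

Cells: a = 422, b = 84, c = 1046, d = 1805.
OR = (422·1805)/(84·1046) = 761710/87864 = 8.66919
Risk in exposed = 422/506 = 0.83399; risk in unexposed = 1046/2851 = 0.36689; RR = 2.27315
OR/RR = 8.66919 / 2.27315 = 3.81374
The outcome is not rare, so the OR lies further from 1 than the RR.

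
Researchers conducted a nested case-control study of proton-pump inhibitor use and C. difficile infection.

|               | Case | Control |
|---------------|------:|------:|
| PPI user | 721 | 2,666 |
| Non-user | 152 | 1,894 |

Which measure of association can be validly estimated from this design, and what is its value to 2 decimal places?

3.37

Cells: a = 721, b = 2666, c = 152, d = 1894.
This is a nested case-control study: participants were sampled on outcome status, so risks in the source population cannot be estimated directly — relative risk is not valid here. The odds ratio is the appropriate measure.
OR = (a·d)/(b·c) = (721 × 1894) / (2666 × 152) = 1365574 / 405232 = 3.36986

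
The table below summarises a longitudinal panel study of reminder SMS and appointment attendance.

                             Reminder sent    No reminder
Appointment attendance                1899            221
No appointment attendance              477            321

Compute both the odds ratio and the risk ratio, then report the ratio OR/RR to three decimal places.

2.950

Reading the table with exposure as columns: a = 1899 (Reminder sent, case), b = 477 (Reminder sent, non-case), c = 221 (No reminder, case), d = 321.
OR = (1899·321)/(477·221) = 609579/105417 = 5.78255
Risk in exposed = 1899/2376 = 0.79924; risk in unexposed = 221/542 = 0.40775; RR = 1.96013
OR/RR = 5.78255 / 1.96013 = 2.95008
The outcome is not rare, so the OR lies further from 1 than the RR.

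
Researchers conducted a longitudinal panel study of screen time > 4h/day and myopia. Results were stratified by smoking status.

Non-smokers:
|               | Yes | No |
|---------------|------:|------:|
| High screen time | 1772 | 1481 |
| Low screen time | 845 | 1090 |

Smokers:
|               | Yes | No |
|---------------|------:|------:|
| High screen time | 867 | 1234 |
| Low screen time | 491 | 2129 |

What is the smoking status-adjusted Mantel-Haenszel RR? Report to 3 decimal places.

RR_MH = Σ(aᵢ·n₀ᵢ/nᵢ) / Σ(cᵢ·n₁ᵢ/nᵢ), with n₁ᵢ = aᵢ+bᵢ (exposed), n₀ᵢ = cᵢ+dᵢ (unexposed), nᵢ = n₁ᵢ+n₀ᵢ.
Stratum 1 (Non-smokers): n₁ = 3253, n₀ = 1935, n = 5188; a·n₀/n = 1772·1935/5188 = 660.9136; c·n₁/n = 845·3253/5188 = 529.8352
Stratum 2 (Smokers): n₁ = 2101, n₀ = 2620, n = 4721; a·n₀/n = 867·2620/4721 = 481.1565; c·n₁/n = 491·2101/4721 = 218.5111
RR_MH = (660.9136 + 481.1565) / (529.8352 + 218.5111) = 1142.0702 / 748.3463 = 1.52613

1.526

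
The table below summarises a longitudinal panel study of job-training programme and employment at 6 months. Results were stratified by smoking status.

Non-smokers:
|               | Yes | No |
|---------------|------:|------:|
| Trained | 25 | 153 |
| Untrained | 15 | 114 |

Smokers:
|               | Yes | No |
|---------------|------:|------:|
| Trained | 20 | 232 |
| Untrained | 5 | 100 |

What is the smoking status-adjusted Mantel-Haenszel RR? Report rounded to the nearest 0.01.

1.34

RR_MH = Σ(aᵢ·n₀ᵢ/nᵢ) / Σ(cᵢ·n₁ᵢ/nᵢ), with n₁ᵢ = aᵢ+bᵢ (exposed), n₀ᵢ = cᵢ+dᵢ (unexposed), nᵢ = n₁ᵢ+n₀ᵢ.
Stratum 1 (Non-smokers): n₁ = 178, n₀ = 129, n = 307; a·n₀/n = 25·129/307 = 10.5049; c·n₁/n = 15·178/307 = 8.6971
Stratum 2 (Smokers): n₁ = 252, n₀ = 105, n = 357; a·n₀/n = 20·105/357 = 5.8824; c·n₁/n = 5·252/357 = 3.5294
RR_MH = (10.5049 + 5.8824) / (8.6971 + 3.5294) = 16.3872 / 12.2265 = 1.34031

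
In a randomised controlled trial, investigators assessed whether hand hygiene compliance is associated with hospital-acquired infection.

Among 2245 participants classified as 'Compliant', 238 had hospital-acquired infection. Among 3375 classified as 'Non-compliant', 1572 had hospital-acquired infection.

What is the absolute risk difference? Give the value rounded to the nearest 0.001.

-0.360

From the description: a = 238, b = 2007, c = 1572, d = 1803.
Risk in exposed = 238/2245 = 0.106013; risk in unexposed = 1572/3375 = 0.465778.
Risk difference = 0.106013 − 0.465778 = -0.359764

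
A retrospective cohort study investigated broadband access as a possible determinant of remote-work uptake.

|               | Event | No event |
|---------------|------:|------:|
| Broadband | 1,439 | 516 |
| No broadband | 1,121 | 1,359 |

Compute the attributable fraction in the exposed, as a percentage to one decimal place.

Cells: a = 1439, b = 516, c = 1121, d = 1359.
Risk in exposed = 1439/1955 = 0.73606; risk in unexposed = 1121/2480 = 0.45202.
RR = 0.73606/0.45202 = 1.62840
AR% = (RR − 1)/RR × 100 = (1.62840 − 1)/1.62840 × 100 = 38.5899%

38.6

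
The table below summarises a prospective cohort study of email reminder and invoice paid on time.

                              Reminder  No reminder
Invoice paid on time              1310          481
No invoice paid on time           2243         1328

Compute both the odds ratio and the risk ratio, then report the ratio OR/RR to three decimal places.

1.163

Reading the table with exposure as columns: a = 1310 (Reminder, case), b = 2243 (Reminder, non-case), c = 481 (No reminder, case), d = 1328.
OR = (1310·1328)/(2243·481) = 1739680/1078883 = 1.61248
Risk in exposed = 1310/3553 = 0.36870; risk in unexposed = 481/1809 = 0.26589; RR = 1.38666
OR/RR = 1.61248 / 1.38666 = 1.16285
The outcome is not rare, so the OR lies further from 1 than the RR.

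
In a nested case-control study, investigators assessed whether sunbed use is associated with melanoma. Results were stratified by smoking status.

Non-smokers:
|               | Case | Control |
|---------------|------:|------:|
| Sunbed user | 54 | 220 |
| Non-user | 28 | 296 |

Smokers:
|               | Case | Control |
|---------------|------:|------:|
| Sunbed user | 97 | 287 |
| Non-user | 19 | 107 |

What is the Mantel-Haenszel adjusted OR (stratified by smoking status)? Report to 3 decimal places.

OR_MH = Σ(aᵢdᵢ/nᵢ) / Σ(bᵢcᵢ/nᵢ), where nᵢ is the stratum total.
Stratum 1 (Non-smokers): n = 598; a·d/n = 54·296/598 = 26.7291; b·c/n = 220·28/598 = 10.3010
Stratum 2 (Smokers): n = 510; a·d/n = 97·107/510 = 20.3510; b·c/n = 287·19/510 = 10.6922
OR_MH = (26.7291 + 20.3510) / (10.3010 + 10.6922) = 47.0801 / 20.9932 = 2.24264

2.243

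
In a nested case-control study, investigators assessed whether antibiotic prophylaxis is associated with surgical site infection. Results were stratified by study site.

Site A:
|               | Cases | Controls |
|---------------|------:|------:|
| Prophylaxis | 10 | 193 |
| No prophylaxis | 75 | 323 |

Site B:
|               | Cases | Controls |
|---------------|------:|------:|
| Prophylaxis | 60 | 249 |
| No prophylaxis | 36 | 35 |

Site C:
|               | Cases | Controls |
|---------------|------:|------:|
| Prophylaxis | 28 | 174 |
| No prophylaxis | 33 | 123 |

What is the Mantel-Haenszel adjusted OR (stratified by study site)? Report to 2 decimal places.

0.32

OR_MH = Σ(aᵢdᵢ/nᵢ) / Σ(bᵢcᵢ/nᵢ), where nᵢ is the stratum total.
Stratum 1 (Site A): n = 601; a·d/n = 10·323/601 = 5.3744; b·c/n = 193·75/601 = 24.0849
Stratum 2 (Site B): n = 380; a·d/n = 60·35/380 = 5.5263; b·c/n = 249·36/380 = 23.5895
Stratum 3 (Site C): n = 358; a·d/n = 28·123/358 = 9.6201; b·c/n = 174·33/358 = 16.0391
OR_MH = (5.3744 + 5.5263 + 9.6201) / (24.0849 + 23.5895 + 16.0391) = 20.5208 / 63.7134 = 0.32208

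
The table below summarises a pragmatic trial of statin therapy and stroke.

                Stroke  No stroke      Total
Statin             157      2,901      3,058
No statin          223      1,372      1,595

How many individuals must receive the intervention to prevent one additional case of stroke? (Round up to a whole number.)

Risk in treated group = 157/3058 = 0.05134; risk in control = 223/1595 = 0.13981.
Absolute risk reduction = 0.13981 − 0.05134 = 0.08847
NNT = 1 / ARR = 1 / 0.08847 = 11.303 → round up → 12

12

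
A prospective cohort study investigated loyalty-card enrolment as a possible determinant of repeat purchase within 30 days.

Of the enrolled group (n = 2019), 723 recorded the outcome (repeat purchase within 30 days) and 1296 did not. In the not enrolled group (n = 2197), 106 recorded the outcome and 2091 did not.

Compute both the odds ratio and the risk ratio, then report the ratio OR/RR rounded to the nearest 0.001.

From the description: a = 723, b = 1296, c = 106, d = 2091.
OR = (723·2091)/(1296·106) = 1511793/137376 = 11.00478
Risk in exposed = 723/2019 = 0.35810; risk in unexposed = 106/2197 = 0.04825; RR = 7.42209
OR/RR = 11.00478 / 7.42209 = 1.48271
The outcome is not rare, so the OR lies further from 1 than the RR.

1.483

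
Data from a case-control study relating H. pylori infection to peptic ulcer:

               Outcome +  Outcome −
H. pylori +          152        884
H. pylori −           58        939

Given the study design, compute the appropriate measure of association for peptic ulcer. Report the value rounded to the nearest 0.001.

Cells: a = 152, b = 884, c = 58, d = 939.
This is a case-control study: participants were sampled on outcome status, so risks in the source population cannot be estimated directly — relative risk is not valid here. The odds ratio is the appropriate measure.
OR = (a·d)/(b·c) = (152 × 939) / (884 × 58) = 142728 / 51272 = 2.78374

2.784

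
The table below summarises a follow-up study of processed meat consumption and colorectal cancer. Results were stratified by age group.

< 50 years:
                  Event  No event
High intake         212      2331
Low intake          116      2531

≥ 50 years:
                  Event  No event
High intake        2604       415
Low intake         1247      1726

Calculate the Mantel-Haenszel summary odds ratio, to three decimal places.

OR_MH = Σ(aᵢdᵢ/nᵢ) / Σ(bᵢcᵢ/nᵢ), where nᵢ is the stratum total.
Stratum 1 (< 50 years): n = 5190; a·d/n = 212·2531/5190 = 103.3857; b·c/n = 2331·116/5190 = 52.0994
Stratum 2 (≥ 50 years): n = 5992; a·d/n = 2604·1726/5992 = 750.0841; b·c/n = 415·1247/5992 = 86.3660
OR_MH = (103.3857 + 750.0841) / (52.0994 + 86.3660) = 853.4699 / 138.4654 = 6.16378

6.164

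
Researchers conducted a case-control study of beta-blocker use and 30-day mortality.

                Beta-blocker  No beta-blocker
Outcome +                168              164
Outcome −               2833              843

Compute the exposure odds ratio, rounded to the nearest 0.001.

Reading the table with exposure as columns: a = 168 (Beta-blocker, case), b = 2833 (Beta-blocker, non-case), c = 164 (No beta-blocker, case), d = 843.
OR = (a·d)/(b·c) = (168 × 843) / (2833 × 164) = 141624 / 464612 = 0.30482
Exposure is associated with lower odds of 30-day mortality (OR = 0.30 < 1).

0.305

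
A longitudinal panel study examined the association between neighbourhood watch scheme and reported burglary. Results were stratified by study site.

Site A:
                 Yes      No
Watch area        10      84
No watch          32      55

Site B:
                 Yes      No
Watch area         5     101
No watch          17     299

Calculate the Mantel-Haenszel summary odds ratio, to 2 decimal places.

OR_MH = Σ(aᵢdᵢ/nᵢ) / Σ(bᵢcᵢ/nᵢ), where nᵢ is the stratum total.
Stratum 1 (Site A): n = 181; a·d/n = 10·55/181 = 3.0387; b·c/n = 84·32/181 = 14.8508
Stratum 2 (Site B): n = 422; a·d/n = 5·299/422 = 3.5427; b·c/n = 101·17/422 = 4.0687
OR_MH = (3.0387 + 3.5427) / (14.8508 + 4.0687) = 6.5813 / 18.9195 = 0.34786

0.35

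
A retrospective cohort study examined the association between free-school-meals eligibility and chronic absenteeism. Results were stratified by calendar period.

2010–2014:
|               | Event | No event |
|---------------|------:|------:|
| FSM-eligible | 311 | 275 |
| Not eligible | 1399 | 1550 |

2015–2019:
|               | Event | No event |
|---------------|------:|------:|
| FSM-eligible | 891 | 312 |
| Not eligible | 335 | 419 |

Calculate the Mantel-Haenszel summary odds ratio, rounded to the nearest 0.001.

OR_MH = Σ(aᵢdᵢ/nᵢ) / Σ(bᵢcᵢ/nᵢ), where nᵢ is the stratum total.
Stratum 1 (2010–2014): n = 3535; a·d/n = 311·1550/3535 = 136.3649; b·c/n = 275·1399/3535 = 108.8331
Stratum 2 (2015–2019): n = 1957; a·d/n = 891·419/1957 = 190.7660; b·c/n = 312·335/1957 = 53.4083
OR_MH = (136.3649 + 190.7660) / (108.8331 + 53.4083) = 327.1309 / 162.2414 = 2.01632

2.016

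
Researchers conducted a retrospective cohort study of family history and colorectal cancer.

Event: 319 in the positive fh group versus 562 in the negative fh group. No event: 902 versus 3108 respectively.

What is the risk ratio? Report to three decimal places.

1.706

From the description: a = 319, b = 902, c = 562, d = 3108.
Risk in exposed = 319/1221 = 0.26126; risk in unexposed = 562/3670 = 0.15313.
RR = 0.26126 / 0.15313 = 1.70610
The risk among the exposed is 1.71 times that among the unexposed.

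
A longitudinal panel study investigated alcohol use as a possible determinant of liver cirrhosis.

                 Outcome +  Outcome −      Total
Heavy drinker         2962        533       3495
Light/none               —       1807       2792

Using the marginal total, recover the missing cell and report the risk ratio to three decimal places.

The missing cell is in the unexposed row: 2792 − 1807 = 985.
So a = 2962, b = 533, c = 985, d = 1807.
RR = [a/(a+b)] / [c/(c+d)] = (2962/3495) / (985/2792) = 0.84750/0.35279 = 2.40224

2.402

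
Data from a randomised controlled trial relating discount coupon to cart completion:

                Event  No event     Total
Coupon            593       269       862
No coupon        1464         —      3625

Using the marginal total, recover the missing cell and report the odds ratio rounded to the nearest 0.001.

The missing cell is in the unexposed row: 3625 − 1464 = 2161.
So a = 593, b = 269, c = 1464, d = 2161.
OR = (a·d)/(b·c) = (593 × 2161) / (269 × 1464) = 1281473 / 393816 = 3.25399

3.254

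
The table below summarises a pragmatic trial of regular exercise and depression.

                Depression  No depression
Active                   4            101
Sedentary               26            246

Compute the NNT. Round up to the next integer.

Risk in treated group = 4/105 = 0.03810; risk in control = 26/272 = 0.09559.
Absolute risk reduction = 0.09559 − 0.03810 = 0.05749
NNT = 1 / ARR = 1 / 0.05749 = 17.393 → round up → 18

18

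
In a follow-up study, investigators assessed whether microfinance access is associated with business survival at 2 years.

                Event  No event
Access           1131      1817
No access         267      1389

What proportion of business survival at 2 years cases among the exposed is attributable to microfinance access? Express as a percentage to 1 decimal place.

Cells: a = 1131, b = 1817, c = 267, d = 1389.
Risk in exposed = 1131/2948 = 0.38365; risk in unexposed = 267/1656 = 0.16123.
RR = 0.38365/0.16123 = 2.37949
AR% = (RR − 1)/RR × 100 = (2.37949 − 1)/2.37949 × 100 = 57.9742%

58.0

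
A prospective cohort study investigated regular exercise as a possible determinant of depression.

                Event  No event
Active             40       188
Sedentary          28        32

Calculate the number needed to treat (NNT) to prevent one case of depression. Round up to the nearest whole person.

Risk in treated group = 40/228 = 0.17544; risk in control = 28/60 = 0.46667.
Absolute risk reduction = 0.46667 − 0.17544 = 0.29123
NNT = 1 / ARR = 1 / 0.29123 = 3.434 → round up → 4

4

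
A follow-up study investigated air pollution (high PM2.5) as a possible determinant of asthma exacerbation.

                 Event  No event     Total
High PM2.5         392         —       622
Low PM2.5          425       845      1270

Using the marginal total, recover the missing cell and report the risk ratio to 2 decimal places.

The missing cell is in the exposed row: 622 − 392 = 230.
So a = 392, b = 230, c = 425, d = 845.
RR = [a/(a+b)] / [c/(c+d)] = (392/622) / (425/1270) = 0.63023/0.33465 = 1.88326

1.88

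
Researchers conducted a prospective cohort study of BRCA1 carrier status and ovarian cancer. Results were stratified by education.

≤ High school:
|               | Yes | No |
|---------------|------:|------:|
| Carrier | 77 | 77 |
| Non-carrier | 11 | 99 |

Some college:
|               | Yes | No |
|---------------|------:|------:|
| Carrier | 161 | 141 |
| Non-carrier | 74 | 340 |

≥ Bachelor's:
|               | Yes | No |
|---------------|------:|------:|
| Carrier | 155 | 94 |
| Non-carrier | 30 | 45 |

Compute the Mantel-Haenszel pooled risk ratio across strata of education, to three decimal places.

2.654

RR_MH = Σ(aᵢ·n₀ᵢ/nᵢ) / Σ(cᵢ·n₁ᵢ/nᵢ), with n₁ᵢ = aᵢ+bᵢ (exposed), n₀ᵢ = cᵢ+dᵢ (unexposed), nᵢ = n₁ᵢ+n₀ᵢ.
Stratum 1 (≤ High school): n₁ = 154, n₀ = 110, n = 264; a·n₀/n = 77·110/264 = 32.0833; c·n₁/n = 11·154/264 = 6.4167
Stratum 2 (Some college): n₁ = 302, n₀ = 414, n = 716; a·n₀/n = 161·414/716 = 93.0922; c·n₁/n = 74·302/716 = 31.2123
Stratum 3 (≥ Bachelor's): n₁ = 249, n₀ = 75, n = 324; a·n₀/n = 155·75/324 = 35.8796; c·n₁/n = 30·249/324 = 23.0556
RR_MH = (32.0833 + 93.0922 + 35.8796) / (6.4167 + 31.2123 + 23.0556) = 161.0551 / 60.6845 = 2.65397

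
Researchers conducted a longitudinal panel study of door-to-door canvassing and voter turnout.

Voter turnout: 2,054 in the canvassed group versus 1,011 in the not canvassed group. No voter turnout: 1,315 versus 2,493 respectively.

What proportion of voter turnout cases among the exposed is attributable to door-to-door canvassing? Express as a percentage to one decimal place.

From the description: a = 2054, b = 1315, c = 1011, d = 2493.
Risk in exposed = 2054/3369 = 0.60968; risk in unexposed = 1011/3504 = 0.28853.
RR = 0.60968/0.28853 = 2.11306
AR% = (RR − 1)/RR × 100 = (2.11306 − 1)/2.11306 × 100 = 52.6753%

52.7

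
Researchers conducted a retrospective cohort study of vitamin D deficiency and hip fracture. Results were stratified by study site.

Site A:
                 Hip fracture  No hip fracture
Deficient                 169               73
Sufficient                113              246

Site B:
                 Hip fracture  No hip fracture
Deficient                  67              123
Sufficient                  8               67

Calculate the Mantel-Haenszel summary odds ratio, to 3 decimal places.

4.938

OR_MH = Σ(aᵢdᵢ/nᵢ) / Σ(bᵢcᵢ/nᵢ), where nᵢ is the stratum total.
Stratum 1 (Site A): n = 601; a·d/n = 169·246/601 = 69.1747; b·c/n = 73·113/601 = 13.7255
Stratum 2 (Site B): n = 265; a·d/n = 67·67/265 = 16.9396; b·c/n = 123·8/265 = 3.7132
OR_MH = (69.1747 + 16.9396) / (13.7255 + 3.7132) = 86.1143 / 17.4387 = 4.93813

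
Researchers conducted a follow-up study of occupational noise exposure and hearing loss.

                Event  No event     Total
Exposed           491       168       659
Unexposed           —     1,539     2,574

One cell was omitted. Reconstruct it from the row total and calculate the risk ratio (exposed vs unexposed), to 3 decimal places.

1.853

The missing cell is in the unexposed row: 2574 − 1539 = 1035.
So a = 491, b = 168, c = 1035, d = 1539.
RR = [a/(a+b)] / [c/(c+d)] = (491/659) / (1035/2574) = 0.74507/0.40210 = 1.85295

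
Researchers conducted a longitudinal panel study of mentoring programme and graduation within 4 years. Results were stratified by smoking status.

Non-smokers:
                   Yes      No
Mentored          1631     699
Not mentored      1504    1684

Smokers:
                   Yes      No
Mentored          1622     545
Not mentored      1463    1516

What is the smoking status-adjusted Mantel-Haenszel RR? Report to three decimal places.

1.504

RR_MH = Σ(aᵢ·n₀ᵢ/nᵢ) / Σ(cᵢ·n₁ᵢ/nᵢ), with n₁ᵢ = aᵢ+bᵢ (exposed), n₀ᵢ = cᵢ+dᵢ (unexposed), nᵢ = n₁ᵢ+n₀ᵢ.
Stratum 1 (Non-smokers): n₁ = 2330, n₀ = 3188, n = 5518; a·n₀/n = 1631·3188/5518 = 942.3030; c·n₁/n = 1504·2330/5518 = 635.0707
Stratum 2 (Smokers): n₁ = 2167, n₀ = 2979, n = 5146; a·n₀/n = 1622·2979/5146 = 938.9697; c·n₁/n = 1463·2167/5146 = 616.0748
RR_MH = (942.3030 + 938.9697) / (635.0707 + 616.0748) = 1881.2727 / 1251.1455 = 1.50364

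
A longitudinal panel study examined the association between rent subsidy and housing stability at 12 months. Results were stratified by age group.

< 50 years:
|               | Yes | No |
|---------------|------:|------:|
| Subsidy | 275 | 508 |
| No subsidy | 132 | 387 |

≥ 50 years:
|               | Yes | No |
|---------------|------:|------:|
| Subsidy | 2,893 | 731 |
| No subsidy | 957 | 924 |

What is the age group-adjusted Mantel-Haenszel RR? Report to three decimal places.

RR_MH = Σ(aᵢ·n₀ᵢ/nᵢ) / Σ(cᵢ·n₁ᵢ/nᵢ), with n₁ᵢ = aᵢ+bᵢ (exposed), n₀ᵢ = cᵢ+dᵢ (unexposed), nᵢ = n₁ᵢ+n₀ᵢ.
Stratum 1 (< 50 years): n₁ = 783, n₀ = 519, n = 1302; a·n₀/n = 275·519/1302 = 109.6198; c·n₁/n = 132·783/1302 = 79.3825
Stratum 2 (≥ 50 years): n₁ = 3624, n₀ = 1881, n = 5505; a·n₀/n = 2893·1881/5505 = 988.5074; c·n₁/n = 957·3624/5505 = 630.0033
RR_MH = (109.6198 + 988.5074) / (79.3825 + 630.0033) = 1098.1272 / 709.3858 = 1.54800

1.548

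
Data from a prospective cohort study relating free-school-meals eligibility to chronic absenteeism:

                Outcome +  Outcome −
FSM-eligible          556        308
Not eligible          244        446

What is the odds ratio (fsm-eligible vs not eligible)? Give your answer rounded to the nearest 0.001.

3.300

Cells: a = 556, b = 308, c = 244, d = 446.
OR = (a·d)/(b·c) = (556 × 446) / (308 × 244) = 247976 / 75152 = 3.29966
The odds of chronic absenteeism are about 3.30 times as high in the fsm-eligible group.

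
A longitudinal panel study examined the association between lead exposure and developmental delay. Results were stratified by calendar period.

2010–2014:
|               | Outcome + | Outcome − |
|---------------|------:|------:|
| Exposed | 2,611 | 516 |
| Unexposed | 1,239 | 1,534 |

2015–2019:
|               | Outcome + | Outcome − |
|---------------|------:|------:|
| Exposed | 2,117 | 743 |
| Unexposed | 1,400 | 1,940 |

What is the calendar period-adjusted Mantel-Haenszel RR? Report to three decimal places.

1.818

RR_MH = Σ(aᵢ·n₀ᵢ/nᵢ) / Σ(cᵢ·n₁ᵢ/nᵢ), with n₁ᵢ = aᵢ+bᵢ (exposed), n₀ᵢ = cᵢ+dᵢ (unexposed), nᵢ = n₁ᵢ+n₀ᵢ.
Stratum 1 (2010–2014): n₁ = 3127, n₀ = 2773, n = 5900; a·n₀/n = 2611·2773/5900 = 1227.1700; c·n₁/n = 1239·3127/5900 = 656.6700
Stratum 2 (2015–2019): n₁ = 2860, n₀ = 3340, n = 6200; a·n₀/n = 2117·3340/6200 = 1140.4484; c·n₁/n = 1400·2860/6200 = 645.8065
RR_MH = (1227.1700 + 1140.4484) / (656.6700 + 645.8065) = 2367.6184 / 1302.4765 = 1.81778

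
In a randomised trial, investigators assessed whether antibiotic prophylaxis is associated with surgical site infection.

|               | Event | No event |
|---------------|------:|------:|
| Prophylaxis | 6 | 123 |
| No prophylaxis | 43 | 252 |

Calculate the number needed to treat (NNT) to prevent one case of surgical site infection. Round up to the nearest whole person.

11

Risk in treated group = 6/129 = 0.04651; risk in control = 43/295 = 0.14576.
Absolute risk reduction = 0.14576 − 0.04651 = 0.09925
NNT = 1 / ARR = 1 / 0.09925 = 10.075 → round up → 11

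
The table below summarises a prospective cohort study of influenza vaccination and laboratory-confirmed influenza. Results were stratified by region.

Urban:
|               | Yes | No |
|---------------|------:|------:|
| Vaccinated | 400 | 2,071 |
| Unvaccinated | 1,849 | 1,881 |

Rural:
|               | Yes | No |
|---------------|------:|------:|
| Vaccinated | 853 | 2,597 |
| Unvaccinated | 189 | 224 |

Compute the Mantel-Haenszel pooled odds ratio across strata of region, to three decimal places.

0.229

OR_MH = Σ(aᵢdᵢ/nᵢ) / Σ(bᵢcᵢ/nᵢ), where nᵢ is the stratum total.
Stratum 1 (Urban): n = 6201; a·d/n = 400·1881/6201 = 121.3353; b·c/n = 2071·1849/6201 = 617.5260
Stratum 2 (Rural): n = 3863; a·d/n = 853·224/3863 = 49.4621; b·c/n = 2597·189/3863 = 127.0601
OR_MH = (121.3353 + 49.4621) / (617.5260 + 127.0601) = 170.7973 / 744.5861 = 0.22939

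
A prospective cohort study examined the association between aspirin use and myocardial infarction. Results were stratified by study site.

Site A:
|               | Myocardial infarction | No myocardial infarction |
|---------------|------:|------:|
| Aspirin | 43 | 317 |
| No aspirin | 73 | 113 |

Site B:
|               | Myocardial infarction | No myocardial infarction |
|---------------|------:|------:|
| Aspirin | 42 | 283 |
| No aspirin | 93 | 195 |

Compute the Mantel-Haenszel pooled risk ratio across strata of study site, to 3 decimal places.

RR_MH = Σ(aᵢ·n₀ᵢ/nᵢ) / Σ(cᵢ·n₁ᵢ/nᵢ), with n₁ᵢ = aᵢ+bᵢ (exposed), n₀ᵢ = cᵢ+dᵢ (unexposed), nᵢ = n₁ᵢ+n₀ᵢ.
Stratum 1 (Site A): n₁ = 360, n₀ = 186, n = 546; a·n₀/n = 43·186/546 = 14.6484; c·n₁/n = 73·360/546 = 48.1319
Stratum 2 (Site B): n₁ = 325, n₀ = 288, n = 613; a·n₀/n = 42·288/613 = 19.7325; c·n₁/n = 93·325/613 = 49.3067
RR_MH = (14.6484 + 19.7325) / (48.1319 + 49.3067) = 34.3808 / 97.4386 = 0.35285

0.353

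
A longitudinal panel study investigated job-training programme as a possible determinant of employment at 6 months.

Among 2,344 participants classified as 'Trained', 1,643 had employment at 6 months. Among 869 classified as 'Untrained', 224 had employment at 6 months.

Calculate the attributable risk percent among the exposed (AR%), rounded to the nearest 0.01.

From the description: a = 1643, b = 701, c = 224, d = 645.
Risk in exposed = 1643/2344 = 0.70094; risk in unexposed = 224/869 = 0.25777.
RR = 0.70094/0.25777 = 2.71927
AR% = (RR − 1)/RR × 100 = (2.71927 − 1)/2.71927 × 100 = 63.2254%

63.23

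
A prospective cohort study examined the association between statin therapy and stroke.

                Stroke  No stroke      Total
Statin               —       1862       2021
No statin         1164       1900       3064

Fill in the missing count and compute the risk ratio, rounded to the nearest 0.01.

0.21

The missing cell is in the exposed row: 2021 − 1862 = 159.
So a = 159, b = 1862, c = 1164, d = 1900.
RR = [a/(a+b)] / [c/(c+d)] = (159/2021) / (1164/3064) = 0.07867/0.37990 = 0.20709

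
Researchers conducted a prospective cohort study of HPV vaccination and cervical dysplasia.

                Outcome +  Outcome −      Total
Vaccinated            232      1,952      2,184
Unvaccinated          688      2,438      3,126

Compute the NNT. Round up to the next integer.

Risk in treated group = 232/2184 = 0.10623; risk in control = 688/3126 = 0.22009.
Absolute risk reduction = 0.22009 − 0.10623 = 0.11386
NNT = 1 / ARR = 1 / 0.11386 = 8.783 → round up → 9

9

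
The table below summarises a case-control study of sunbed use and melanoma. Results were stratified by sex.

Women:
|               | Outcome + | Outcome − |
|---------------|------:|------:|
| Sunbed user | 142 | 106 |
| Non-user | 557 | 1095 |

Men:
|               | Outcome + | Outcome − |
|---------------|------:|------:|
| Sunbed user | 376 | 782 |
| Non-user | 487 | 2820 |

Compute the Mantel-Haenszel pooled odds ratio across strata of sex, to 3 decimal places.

OR_MH = Σ(aᵢdᵢ/nᵢ) / Σ(bᵢcᵢ/nᵢ), where nᵢ is the stratum total.
Stratum 1 (Women): n = 1900; a·d/n = 142·1095/1900 = 81.8368; b·c/n = 106·557/1900 = 31.0747
Stratum 2 (Men): n = 4465; a·d/n = 376·2820/4465 = 237.4737; b·c/n = 782·487/4465 = 85.2932
OR_MH = (81.8368 + 237.4737) / (31.0747 + 85.2932) = 319.3105 / 116.3679 = 2.74397

2.744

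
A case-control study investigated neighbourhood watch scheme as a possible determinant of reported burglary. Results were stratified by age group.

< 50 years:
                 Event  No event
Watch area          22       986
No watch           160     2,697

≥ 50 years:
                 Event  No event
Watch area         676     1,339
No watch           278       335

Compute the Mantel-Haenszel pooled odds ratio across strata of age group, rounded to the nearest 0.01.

OR_MH = Σ(aᵢdᵢ/nᵢ) / Σ(bᵢcᵢ/nᵢ), where nᵢ is the stratum total.
Stratum 1 (< 50 years): n = 3865; a·d/n = 22·2697/3865 = 15.3516; b·c/n = 986·160/3865 = 40.8176
Stratum 2 (≥ 50 years): n = 2628; a·d/n = 676·335/2628 = 86.1720; b·c/n = 1339·278/2628 = 141.6446
OR_MH = (15.3516 + 86.1720) / (40.8176 + 141.6446) = 101.5236 / 182.4622 = 0.55641

0.56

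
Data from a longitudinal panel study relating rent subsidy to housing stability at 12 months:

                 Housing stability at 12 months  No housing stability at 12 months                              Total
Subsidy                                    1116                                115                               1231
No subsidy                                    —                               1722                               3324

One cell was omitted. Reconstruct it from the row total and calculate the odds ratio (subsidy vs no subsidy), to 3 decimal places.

The missing cell is in the unexposed row: 3324 − 1722 = 1602.
So a = 1116, b = 115, c = 1602, d = 1722.
OR = (a·d)/(b·c) = (1116 × 1722) / (115 × 1602) = 1921752 / 184230 = 10.43127

10.431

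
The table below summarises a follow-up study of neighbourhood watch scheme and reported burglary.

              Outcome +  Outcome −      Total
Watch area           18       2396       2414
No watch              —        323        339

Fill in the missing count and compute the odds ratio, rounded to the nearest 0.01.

The missing cell is in the unexposed row: 339 − 323 = 16.
So a = 18, b = 2396, c = 16, d = 323.
OR = (a·d)/(b·c) = (18 × 323) / (2396 × 16) = 5814 / 38336 = 0.15166

0.15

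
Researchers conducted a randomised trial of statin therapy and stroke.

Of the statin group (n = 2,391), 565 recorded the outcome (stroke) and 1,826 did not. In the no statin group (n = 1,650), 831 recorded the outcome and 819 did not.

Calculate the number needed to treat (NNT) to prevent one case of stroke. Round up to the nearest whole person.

4

Risk in treated group = 565/2391 = 0.23630; risk in control = 831/1650 = 0.50364.
Absolute risk reduction = 0.50364 − 0.23630 = 0.26733
NNT = 1 / ARR = 1 / 0.26733 = 3.741 → round up → 4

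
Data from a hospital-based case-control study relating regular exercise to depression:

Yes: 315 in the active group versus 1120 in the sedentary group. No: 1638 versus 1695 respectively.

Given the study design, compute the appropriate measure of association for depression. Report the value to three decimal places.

0.291

From the description: a = 315, b = 1638, c = 1120, d = 1695.
This is a hospital-based case-control study: participants were sampled on outcome status, so risks in the source population cannot be estimated directly — relative risk is not valid here. The odds ratio is the appropriate measure.
OR = (a·d)/(b·c) = (315 × 1695) / (1638 × 1120) = 533925 / 1834560 = 0.29104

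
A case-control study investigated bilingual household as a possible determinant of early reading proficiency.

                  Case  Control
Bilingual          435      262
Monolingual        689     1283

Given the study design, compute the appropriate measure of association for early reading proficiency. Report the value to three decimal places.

Cells: a = 435, b = 262, c = 689, d = 1283.
This is a case-control study: participants were sampled on outcome status, so risks in the source population cannot be estimated directly — relative risk is not valid here. The odds ratio is the appropriate measure.
OR = (a·d)/(b·c) = (435 × 1283) / (262 × 689) = 558105 / 180518 = 3.09169

3.092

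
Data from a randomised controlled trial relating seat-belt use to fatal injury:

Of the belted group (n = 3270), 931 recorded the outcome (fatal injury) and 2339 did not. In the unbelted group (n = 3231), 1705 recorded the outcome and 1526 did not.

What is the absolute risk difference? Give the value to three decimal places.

From the description: a = 931, b = 2339, c = 1705, d = 1526.
Risk in exposed = 931/3270 = 0.284709; risk in unexposed = 1705/3231 = 0.527700.
Risk difference = 0.284709 − 0.527700 = -0.242991

-0.243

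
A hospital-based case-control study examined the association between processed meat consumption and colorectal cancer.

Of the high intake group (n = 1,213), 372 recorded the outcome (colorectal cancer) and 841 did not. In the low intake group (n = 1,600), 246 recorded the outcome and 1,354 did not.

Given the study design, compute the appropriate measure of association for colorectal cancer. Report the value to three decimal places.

2.435

From the description: a = 372, b = 841, c = 246, d = 1354.
This is a hospital-based case-control study: participants were sampled on outcome status, so risks in the source population cannot be estimated directly — relative risk is not valid here. The odds ratio is the appropriate measure.
OR = (a·d)/(b·c) = (372 × 1354) / (841 × 246) = 503688 / 206886 = 2.43462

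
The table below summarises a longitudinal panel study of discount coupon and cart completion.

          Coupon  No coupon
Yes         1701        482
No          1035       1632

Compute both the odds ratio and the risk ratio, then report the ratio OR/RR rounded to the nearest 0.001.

2.041

Reading the table with exposure as columns: a = 1701 (Coupon, case), b = 1035 (Coupon, non-case), c = 482 (No coupon, case), d = 1632.
OR = (1701·1632)/(1035·482) = 2776032/498870 = 5.56464
Risk in exposed = 1701/2736 = 0.62171; risk in unexposed = 482/2114 = 0.22800; RR = 2.72676
OR/RR = 5.56464 / 2.72676 = 2.04076
The outcome is not rare, so the OR lies further from 1 than the RR.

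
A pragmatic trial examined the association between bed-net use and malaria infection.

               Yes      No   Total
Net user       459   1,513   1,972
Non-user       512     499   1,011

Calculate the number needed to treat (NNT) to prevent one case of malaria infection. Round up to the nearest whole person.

4

Risk in treated group = 459/1972 = 0.23276; risk in control = 512/1011 = 0.50643.
Absolute risk reduction = 0.50643 − 0.23276 = 0.27367
NNT = 1 / ARR = 1 / 0.27367 = 3.654 → round up → 4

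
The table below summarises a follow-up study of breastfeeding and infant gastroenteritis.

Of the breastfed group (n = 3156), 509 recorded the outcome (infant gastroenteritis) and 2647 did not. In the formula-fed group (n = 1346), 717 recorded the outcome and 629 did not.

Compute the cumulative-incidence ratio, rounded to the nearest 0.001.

From the description: a = 509, b = 2647, c = 717, d = 629.
Risk in exposed = 509/3156 = 0.16128; risk in unexposed = 717/1346 = 0.53269.
RR = 0.16128 / 0.53269 = 0.30277
The risk is 70% lower among the exposed than among the unexposed.

0.303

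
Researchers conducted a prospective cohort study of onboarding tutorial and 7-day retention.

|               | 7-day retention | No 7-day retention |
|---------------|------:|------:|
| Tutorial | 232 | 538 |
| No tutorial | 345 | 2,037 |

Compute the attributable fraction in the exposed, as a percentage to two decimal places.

51.93

Cells: a = 232, b = 538, c = 345, d = 2037.
Risk in exposed = 232/770 = 0.30130; risk in unexposed = 345/2382 = 0.14484.
RR = 0.30130/0.14484 = 2.08027
AR% = (RR − 1)/RR × 100 = (2.08027 − 1)/2.08027 × 100 = 51.9293%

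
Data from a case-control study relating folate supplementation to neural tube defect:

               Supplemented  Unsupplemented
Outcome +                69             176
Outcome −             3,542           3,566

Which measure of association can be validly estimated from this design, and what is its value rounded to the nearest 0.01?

0.39

Reading the table with exposure as columns: a = 69 (Supplemented, case), b = 3542 (Supplemented, non-case), c = 176 (Unsupplemented, case), d = 3566.
This is a case-control study: participants were sampled on outcome status, so risks in the source population cannot be estimated directly — relative risk is not valid here. The odds ratio is the appropriate measure.
OR = (a·d)/(b·c) = (69 × 3566) / (3542 × 176) = 246054 / 623392 = 0.39470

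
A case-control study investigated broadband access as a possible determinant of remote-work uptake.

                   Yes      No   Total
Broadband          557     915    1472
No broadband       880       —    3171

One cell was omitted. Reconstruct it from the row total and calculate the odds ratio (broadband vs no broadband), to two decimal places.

The missing cell is in the unexposed row: 3171 − 880 = 2291.
So a = 557, b = 915, c = 880, d = 2291.
OR = (a·d)/(b·c) = (557 × 2291) / (915 × 880) = 1276087 / 805200 = 1.58481

1.58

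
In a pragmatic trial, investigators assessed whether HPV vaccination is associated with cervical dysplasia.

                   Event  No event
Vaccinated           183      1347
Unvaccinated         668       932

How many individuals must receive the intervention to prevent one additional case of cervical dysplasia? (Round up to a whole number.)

4

Risk in treated group = 183/1530 = 0.11961; risk in control = 668/1600 = 0.41750.
Absolute risk reduction = 0.41750 − 0.11961 = 0.29789
NNT = 1 / ARR = 1 / 0.29789 = 3.357 → round up → 4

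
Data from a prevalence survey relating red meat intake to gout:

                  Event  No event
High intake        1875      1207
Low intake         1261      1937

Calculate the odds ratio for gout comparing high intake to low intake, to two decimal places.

2.39

Cells: a = 1875, b = 1207, c = 1261, d = 1937.
OR = (a·d)/(b·c) = (1875 × 1937) / (1207 × 1261) = 3631875 / 1522027 = 2.38621
The odds of gout are about 2.39 times as high in the high intake group.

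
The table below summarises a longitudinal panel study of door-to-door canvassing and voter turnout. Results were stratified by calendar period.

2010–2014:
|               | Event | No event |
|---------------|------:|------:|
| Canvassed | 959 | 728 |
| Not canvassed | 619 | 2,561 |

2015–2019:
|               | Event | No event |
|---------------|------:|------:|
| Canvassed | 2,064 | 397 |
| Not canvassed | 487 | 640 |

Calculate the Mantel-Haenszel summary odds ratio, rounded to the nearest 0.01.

5.96

OR_MH = Σ(aᵢdᵢ/nᵢ) / Σ(bᵢcᵢ/nᵢ), where nᵢ is the stratum total.
Stratum 1 (2010–2014): n = 4867; a·d/n = 959·2561/4867 = 504.6228; b·c/n = 728·619/4867 = 92.5893
Stratum 2 (2015–2019): n = 3588; a·d/n = 2064·640/3588 = 368.1605; b·c/n = 397·487/3588 = 53.8849
OR_MH = (504.6228 + 368.1605) / (92.5893 + 53.8849) = 872.7833 / 146.4742 = 5.95862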